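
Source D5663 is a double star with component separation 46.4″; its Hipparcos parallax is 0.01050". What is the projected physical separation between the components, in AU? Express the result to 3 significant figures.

4420 AU

d = 1/p = 1/0.01050″ = 95.238 pc.
At distance d (pc), an angle of θ arcsec spans θ·d AU: s = 46.4 × 95.238 = 4419 AU.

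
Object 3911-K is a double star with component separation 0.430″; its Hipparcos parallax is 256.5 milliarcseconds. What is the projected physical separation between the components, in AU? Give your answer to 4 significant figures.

d = 1/p = 1/0.2565″ = 3.8986 pc.
At distance d (pc), an angle of θ arcsec spans θ·d AU: s = 0.430 × 3.8986 = 1.6764 AU.

1.676 AU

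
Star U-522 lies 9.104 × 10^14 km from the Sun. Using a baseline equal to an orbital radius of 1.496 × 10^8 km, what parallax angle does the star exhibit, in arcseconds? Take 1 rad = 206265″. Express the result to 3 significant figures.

0.0339 arcsec

θ ≈ B/d = (1.496 × 10^8) / (9.104 × 10^14) = 1.6432 × 10^-7 rad.
In arcseconds: 1.6432 × 10^-7 × 206265 = 0.033893″.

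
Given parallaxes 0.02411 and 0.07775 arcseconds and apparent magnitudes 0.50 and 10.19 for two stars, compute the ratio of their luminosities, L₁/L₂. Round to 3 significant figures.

d₁ = 1/p₁ = 1/0.02411″ = 41.477 pc; d₂ = 1/p₂ = 1/0.07775″ = 12.862 pc.
M₁ = m₁ − 5 log₁₀ d₁ + 5 = 0.50 − 8.0890 + 5 = -2.5890.
M₂ = 10.19 − 5.5465 + 5 = 9.6435.
L₁/L₂ = 10^(0.4(M₂ − M₁)) = 10^(0.4 × 12.2325) = 10^4.89300 = 78163.

L₁/L₂ = 78200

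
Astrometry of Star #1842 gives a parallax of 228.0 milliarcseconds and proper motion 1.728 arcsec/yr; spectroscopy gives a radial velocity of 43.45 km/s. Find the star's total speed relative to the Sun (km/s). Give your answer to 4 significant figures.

56.38 km/s

d = 1/p = 1/0.2280″ = 4.386 pc.
v_t = 4.740 μ d = 4.740 × 1.728 × 4.386 = 35.924 km/s.
v = √(v_r² + v_t²) = √(43.45² + 35.924²) = √3178.44 = 56.378 km/s.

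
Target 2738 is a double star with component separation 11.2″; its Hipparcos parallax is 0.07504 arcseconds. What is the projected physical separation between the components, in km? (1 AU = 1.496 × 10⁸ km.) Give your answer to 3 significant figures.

2.23 × 10^10 km

d = 1/p = 1/0.07504″ = 13.326 pc.
At distance d (pc), an angle of θ arcsec spans θ·d AU: s = 11.2 × 13.326 = 149.25 AU.
= 149.25 × 1.496 × 10⁸ km = 2.2328 × 10^10 km.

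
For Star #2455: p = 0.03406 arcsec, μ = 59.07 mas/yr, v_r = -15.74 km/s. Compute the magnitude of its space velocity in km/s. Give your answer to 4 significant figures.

d = 1/p = 1/0.03406″ = 29.36 pc.
μ = 59.07 mas/yr = 0.05907 ″/yr.
v_t = 4.740 μ d = 4.740 × 0.05907 × 29.36 = 8.2206 km/s.
v = √(v_r² + v_t²) = √((-15.74)² + 8.2206²) = √315.326 = 17.757 km/s.

17.76 km/s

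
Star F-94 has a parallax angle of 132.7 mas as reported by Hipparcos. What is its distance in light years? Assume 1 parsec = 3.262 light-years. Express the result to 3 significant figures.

24.6 light years

p = 132.7 mas = 0.1327 arcsec.
d = 1/p = 1/0.1327 = 7.5358 pc.
In light-years: 7.5358 × 3.262 = 24.582 ly.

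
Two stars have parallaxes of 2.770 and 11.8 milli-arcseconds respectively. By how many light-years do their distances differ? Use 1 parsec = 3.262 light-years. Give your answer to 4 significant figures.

901.2 ly

d_A = 1/0.002770″ = 361.01 pc; d_B = 1/0.01180″ = 84.746 pc.
|d_B − d_A| = |84.746 − 361.01| = 276.26 pc = 276.26 × 3.262 ly = 901.16 ly.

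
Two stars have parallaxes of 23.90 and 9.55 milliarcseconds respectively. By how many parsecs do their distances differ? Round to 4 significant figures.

62.87 pc

d_A = 1/0.02390″ = 41.841 pc; d_B = 1/0.009550″ = 104.71 pc.
|d_B − d_A| = |104.71 − 41.841| = 62.869 pc.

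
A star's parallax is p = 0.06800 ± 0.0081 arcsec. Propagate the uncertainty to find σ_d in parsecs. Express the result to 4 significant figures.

d = 1/p, so σ_d = σ_p / p².
σ_d = 0.00810 / (0.06800)² = 0.00810 / 0.004624 = 1.7517 pc.

1.752 pc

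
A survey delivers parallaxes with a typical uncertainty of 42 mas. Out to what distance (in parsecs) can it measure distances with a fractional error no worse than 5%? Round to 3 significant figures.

σ_d/d = σ_p/p, so the condition is σ_p/p ≤ 0.05, i.e. p ≥ σ_p/0.05.
p_min = 42/0.05 = 840 mas = 0.84 arcsec.
d_max = 1/p_min = 1/0.84 = 1.1905 pc.

1.19 pc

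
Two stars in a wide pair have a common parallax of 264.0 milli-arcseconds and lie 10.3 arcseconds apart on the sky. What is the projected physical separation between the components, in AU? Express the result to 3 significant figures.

d = 1/p = 1/0.2640″ = 3.7879 pc.
At distance d (pc), an angle of θ arcsec spans θ·d AU: s = 10.3 × 3.7879 = 39.015 AU.

39.0 AU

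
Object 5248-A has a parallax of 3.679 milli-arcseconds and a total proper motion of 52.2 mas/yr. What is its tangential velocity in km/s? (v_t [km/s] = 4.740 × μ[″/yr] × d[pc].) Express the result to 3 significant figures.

d = 1/p = 1/0.003679″ = 271.81 pc.
μ = 52.2 mas/yr = 0.0522 ″/yr.
v_t = 4.74 × μ × d = 4.74 × 0.0522 × 271.81 = 67.253 km/s.

67.3 km/s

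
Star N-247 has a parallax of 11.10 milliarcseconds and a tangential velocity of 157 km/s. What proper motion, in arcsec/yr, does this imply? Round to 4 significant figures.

0.3677 arcsec/yr

d = 1/p = 1/0.01110″ = 90.09 pc.
μ = v_t / (4.74 d) = 157 / (4.74 × 90.09) = 157 / 427.03 = 0.36766 ″/yr.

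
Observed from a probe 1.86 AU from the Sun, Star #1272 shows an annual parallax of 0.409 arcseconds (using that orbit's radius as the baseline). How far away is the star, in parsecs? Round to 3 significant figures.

With baseline B (in AU) and parallax p (in arcsec), d = B/p parsecs.
d = 1.86 / 0.409 = 4.5477 pc.

4.55 pc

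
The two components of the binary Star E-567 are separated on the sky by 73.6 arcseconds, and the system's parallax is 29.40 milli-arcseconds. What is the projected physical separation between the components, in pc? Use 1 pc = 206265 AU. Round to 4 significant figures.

0.01214 pc

d = 1/p = 1/0.02940″ = 34.014 pc.
At distance d (pc), an angle of θ arcsec spans θ·d AU: s = 73.6 × 34.014 = 2503.4 AU.
= 2503.4 / 206265 = 0.012137 pc.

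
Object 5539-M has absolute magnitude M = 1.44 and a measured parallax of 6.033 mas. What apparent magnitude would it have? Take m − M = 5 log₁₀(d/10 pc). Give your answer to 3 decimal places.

d = 1/p = 1/0.006033″ = 165.76 pc.
m − M = 5 log₁₀ d − 5 = 5 log₁₀(165.76) − 5 = 11.0974 − 5 = 6.0974.
m = M + (m − M) = 1.44 + 6.0974 = 7.537.

m = 7.537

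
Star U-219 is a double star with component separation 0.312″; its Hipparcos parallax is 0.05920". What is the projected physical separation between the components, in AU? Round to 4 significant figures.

d = 1/p = 1/0.05920″ = 16.892 pc.
At distance d (pc), an angle of θ arcsec spans θ·d AU: s = 0.312 × 16.892 = 5.2703 AU.

5.270 AU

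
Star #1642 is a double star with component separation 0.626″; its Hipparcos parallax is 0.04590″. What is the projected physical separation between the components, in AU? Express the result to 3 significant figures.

d = 1/p = 1/0.04590″ = 21.786 pc.
At distance d (pc), an angle of θ arcsec spans θ·d AU: s = 0.626 × 21.786 = 13.638 AU.

13.6 AU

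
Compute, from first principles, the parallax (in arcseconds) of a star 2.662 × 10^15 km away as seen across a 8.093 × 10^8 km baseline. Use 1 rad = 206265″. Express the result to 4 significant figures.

θ ≈ B/d = (8.093 × 10^8) / (2.662 × 10^15) = 3.0402 × 10^-7 rad.
In arcseconds: 3.0402 × 10^-7 × 206265 = 0.062709″.

0.06271 arcsec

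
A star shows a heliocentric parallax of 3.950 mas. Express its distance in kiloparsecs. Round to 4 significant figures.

0.2532 kpc

p = 3.950 mas = 0.003950 arcsec.
d = 1/p = 1/0.003950 = 253.16 pc.
= 0.25316 kpc.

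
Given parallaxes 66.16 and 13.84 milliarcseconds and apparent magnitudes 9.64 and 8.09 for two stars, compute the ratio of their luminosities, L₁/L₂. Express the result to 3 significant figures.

L₁/L₂ = 0.0105

d₁ = 1/p₁ = 1/0.06616″ = 15.115 pc; d₂ = 1/p₂ = 1/0.01384″ = 72.254 pc.
M₁ = m₁ − 5 log₁₀ d₁ + 5 = 9.64 − 5.8970 + 5 = 8.7430.
M₂ = 8.09 − 9.2943 + 5 = 3.7957.
L₁/L₂ = 10^(0.4(M₂ − M₁)) = 10^(0.4 × (-4.9473)) = 10^(-1.97892) = 0.010497.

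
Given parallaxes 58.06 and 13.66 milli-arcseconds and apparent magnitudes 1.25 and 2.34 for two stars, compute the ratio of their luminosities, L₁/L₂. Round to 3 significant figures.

d₁ = 1/p₁ = 1/0.05806″ = 17.224 pc; d₂ = 1/p₂ = 1/0.01366″ = 73.206 pc.
M₁ = m₁ − 5 log₁₀ d₁ + 5 = 1.25 − 6.1807 + 5 = 0.0693.
M₂ = 2.34 − 9.3227 + 5 = -1.9827.
L₁/L₂ = 10^(0.4(M₂ − M₁)) = 10^(0.4 × (-2.0520)) = 10^(-0.82080) = 0.15108.

L₁/L₂ = 0.151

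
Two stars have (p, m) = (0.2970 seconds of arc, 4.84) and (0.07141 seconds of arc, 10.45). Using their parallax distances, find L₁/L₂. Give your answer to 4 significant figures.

L₁/L₂ = 10.14

d₁ = 1/p₁ = 1/0.2970″ = 3.367 pc; d₂ = 1/p₂ = 1/0.07141″ = 14.004 pc.
M₁ = m₁ − 5 log₁₀ d₁ + 5 = 4.84 − 2.6362 + 5 = 7.2038.
M₂ = 10.45 − 5.7313 + 5 = 9.7187.
L₁/L₂ = 10^(0.4(M₂ − M₁)) = 10^(0.4 × 2.5149) = 10^1.00596 = 10.138.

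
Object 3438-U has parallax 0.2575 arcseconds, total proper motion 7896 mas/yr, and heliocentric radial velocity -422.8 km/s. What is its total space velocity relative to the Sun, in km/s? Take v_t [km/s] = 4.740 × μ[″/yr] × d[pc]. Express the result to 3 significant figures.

d = 1/p = 1/0.2575″ = 3.8835 pc.
μ = 7896 mas/yr = 7.896 ″/yr.
v_t = 4.740 μ d = 4.740 × 7.896 × 3.8835 = 145.35 km/s.
v = √(v_r² + v_t²) = √((-422.8)² + 145.35²) = √199886 = 447.09 km/s.

447 km/s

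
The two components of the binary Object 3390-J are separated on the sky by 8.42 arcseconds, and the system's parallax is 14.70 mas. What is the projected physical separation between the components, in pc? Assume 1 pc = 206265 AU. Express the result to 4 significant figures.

0.002777 pc

d = 1/p = 1/0.01470″ = 68.027 pc.
At distance d (pc), an angle of θ arcsec spans θ·d AU: s = 8.42 × 68.027 = 572.79 AU.
= 572.79 / 206265 = 0.0027770 pc.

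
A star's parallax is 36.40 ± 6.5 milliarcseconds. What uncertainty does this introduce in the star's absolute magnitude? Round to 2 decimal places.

M = m − 5 log₁₀ d + 5 = m + 5 log₁₀ p + 5, so ∂M/∂p = 5/(p ln 10).
σ_M = (5/ln 10) · (σ_p/p) = 2.1715 × 6.5/36.40 = 2.1715 × 0.17857 = 0.38776.

σ_M = 0.39 mag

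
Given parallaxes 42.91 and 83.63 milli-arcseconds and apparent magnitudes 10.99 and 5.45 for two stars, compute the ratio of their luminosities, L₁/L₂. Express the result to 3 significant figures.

d₁ = 1/p₁ = 1/0.04291″ = 23.305 pc; d₂ = 1/p₂ = 1/0.08363″ = 11.957 pc.
M₁ = m₁ − 5 log₁₀ d₁ + 5 = 10.99 − 6.8372 + 5 = 9.1528.
M₂ = 5.45 − 5.3881 + 5 = 5.0619.
L₁/L₂ = 10^(0.4(M₂ − M₁)) = 10^(0.4 × (-4.0909)) = 10^(-1.63636) = 0.023101.

L₁/L₂ = 0.0231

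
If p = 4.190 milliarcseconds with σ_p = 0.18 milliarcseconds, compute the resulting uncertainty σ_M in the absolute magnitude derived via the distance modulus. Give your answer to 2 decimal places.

σ_M = 0.09 mag

M = m − 5 log₁₀ d + 5 = m + 5 log₁₀ p + 5, so ∂M/∂p = 5/(p ln 10).
σ_M = (5/ln 10) · (σ_p/p) = 2.1715 × 0.18/4.190 = 2.1715 × 0.042959 = 0.093285.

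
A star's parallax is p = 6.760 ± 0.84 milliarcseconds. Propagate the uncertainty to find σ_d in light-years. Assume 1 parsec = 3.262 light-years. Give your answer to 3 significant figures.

d = 1/p, so σ_d = σ_p / p².
σ_d = 0.000840 / (0.006760)² = 0.000840 / 0.000045698 = 18.382 pc = 18.382 × 3.262 ly = 59.962 ly.

60.0 ly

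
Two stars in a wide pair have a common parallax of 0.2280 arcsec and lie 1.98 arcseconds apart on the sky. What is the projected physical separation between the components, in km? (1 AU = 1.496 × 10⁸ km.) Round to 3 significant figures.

d = 1/p = 1/0.2280″ = 4.386 pc.
At distance d (pc), an angle of θ arcsec spans θ·d AU: s = 1.98 × 4.386 = 8.6843 AU.
= 8.6843 × 1.496 × 10⁸ km = 1.2992 × 10^9 km.

1.30 × 10^9 km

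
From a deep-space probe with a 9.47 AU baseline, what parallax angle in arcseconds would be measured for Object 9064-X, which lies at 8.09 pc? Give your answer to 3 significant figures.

1.17 arcsec

p (arcsec) = B (AU) / d (pc).
p = 9.47 / 8.09 = 1.1706 arcsec.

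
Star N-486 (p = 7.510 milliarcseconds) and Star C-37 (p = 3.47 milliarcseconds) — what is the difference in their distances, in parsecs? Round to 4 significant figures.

155.0 pc

d_A = 1/0.007510″ = 133.16 pc; d_B = 1/0.003470″ = 288.18 pc.
|d_B − d_A| = |288.18 − 133.16| = 155.02 pc.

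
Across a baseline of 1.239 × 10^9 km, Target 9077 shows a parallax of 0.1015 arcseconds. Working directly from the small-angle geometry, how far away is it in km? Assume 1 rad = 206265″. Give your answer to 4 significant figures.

2.518 × 10^15 km

θ = 0.1015″ = 0.1015/206265 = 4.9209 × 10^-7 rad.
d = B/θ = (1.239 × 10^9) / (4.9209 × 10^-7) = 2.5178 × 10^15 km.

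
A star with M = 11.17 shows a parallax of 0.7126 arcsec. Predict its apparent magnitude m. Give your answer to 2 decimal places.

m = 6.91

d = 1/p = 1/0.7126″ = 1.4033 pc.
m − M = 5 log₁₀ d − 5 = 5 log₁₀(1.4033) − 5 = 0.7358 − 5 = -4.2642.
m = M + (m − M) = 11.17 + (-4.2642) = 6.91.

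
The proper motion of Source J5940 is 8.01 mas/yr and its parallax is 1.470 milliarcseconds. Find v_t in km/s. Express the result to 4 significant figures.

d = 1/p = 1/0.001470″ = 680.27 pc.
μ = 8.01 mas/yr = 0.00801 ″/yr.
v_t = 4.74 × μ × d = 4.74 × 0.00801 × 680.27 = 25.828 km/s.

25.83 km/s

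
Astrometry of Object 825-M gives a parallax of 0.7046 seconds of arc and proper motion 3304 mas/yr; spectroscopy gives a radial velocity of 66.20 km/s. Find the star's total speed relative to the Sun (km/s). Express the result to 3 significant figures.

d = 1/p = 1/0.7046″ = 1.4192 pc.
μ = 3304 mas/yr = 3.304 ″/yr.
v_t = 4.740 μ d = 4.740 × 3.304 × 1.4192 = 22.226 km/s.
v = √(v_r² + v_t²) = √(66.20² + 22.226²) = √4876.44 = 69.832 km/s.

69.8 km/s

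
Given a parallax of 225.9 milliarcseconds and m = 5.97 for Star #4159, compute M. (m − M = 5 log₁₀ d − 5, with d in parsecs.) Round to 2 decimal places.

d = 1/p = 1/0.2259″ = 4.4267 pc.
m − M = 5 log₁₀(4.4267) − 5 = 3.2304 − 5 = -1.7696.
M = m − (m − M) = 5.97 − (-1.7696) = 7.74.

M = 7.74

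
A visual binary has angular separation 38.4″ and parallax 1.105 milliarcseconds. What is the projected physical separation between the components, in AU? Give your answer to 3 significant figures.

34800 AU

d = 1/p = 1/0.001105″ = 904.98 pc.
At distance d (pc), an angle of θ arcsec spans θ·d AU: s = 38.4 × 904.98 = 34751 AU.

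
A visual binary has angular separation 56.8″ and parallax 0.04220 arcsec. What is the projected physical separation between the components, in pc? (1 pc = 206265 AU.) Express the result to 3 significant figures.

0.00653 pc

d = 1/p = 1/0.04220″ = 23.697 pc.
At distance d (pc), an angle of θ arcsec spans θ·d AU: s = 56.8 × 23.697 = 1346 AU.
= 1346 / 206265 = 0.0065256 pc.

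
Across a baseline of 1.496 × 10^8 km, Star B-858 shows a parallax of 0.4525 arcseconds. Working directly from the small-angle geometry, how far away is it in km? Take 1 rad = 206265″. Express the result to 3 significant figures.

6.82 × 10^13 km

θ = 0.4525″ = 0.4525/206265 = 2.1938 × 10^-6 rad.
d = B/θ = (1.496 × 10^8) / (2.1938 × 10^-6) = 6.8192 × 10^13 km.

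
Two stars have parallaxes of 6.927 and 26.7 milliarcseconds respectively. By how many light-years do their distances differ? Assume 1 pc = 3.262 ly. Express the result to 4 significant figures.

348.7 ly

d_A = 1/0.006927″ = 144.36 pc; d_B = 1/0.02670″ = 37.453 pc.
|d_B − d_A| = |37.453 − 144.36| = 106.91 pc = 106.91 × 3.262 ly = 348.74 ly.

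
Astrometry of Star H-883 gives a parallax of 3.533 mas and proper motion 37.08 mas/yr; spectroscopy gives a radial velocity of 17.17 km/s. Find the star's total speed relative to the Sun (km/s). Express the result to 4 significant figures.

d = 1/p = 1/0.003533″ = 283.05 pc.
μ = 37.08 mas/yr = 0.03708 ″/yr.
v_t = 4.740 μ d = 4.740 × 0.03708 × 283.05 = 49.749 km/s.
v = √(v_r² + v_t²) = √(17.17² + 49.749²) = √2769.77 = 52.629 km/s.

52.63 km/s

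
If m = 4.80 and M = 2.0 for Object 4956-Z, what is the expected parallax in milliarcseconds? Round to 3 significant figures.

m − M = 4.80 − 2.0 = 2.80.
d = 10^((m−M)/5 + 1) = 10^1.560 = 36.308 pc.
p = 1/d = 1/36.308 = 0.027542 arcsec = 27.542 mas.

27.5 mas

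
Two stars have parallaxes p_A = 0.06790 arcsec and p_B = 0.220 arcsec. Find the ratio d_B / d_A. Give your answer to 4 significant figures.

0.3086

Since d = 1/p, d_B/d_A = p_A/p_B.
= 0.06790 / 0.220 = 0.30864.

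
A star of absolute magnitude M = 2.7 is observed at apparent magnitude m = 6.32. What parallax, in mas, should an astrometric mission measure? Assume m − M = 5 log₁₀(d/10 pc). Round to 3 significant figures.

m − M = 6.32 − 2.7 = 3.62.
d = 10^((m−M)/5 + 1) = 10^1.724 = 52.966 pc.
p = 1/d = 1/52.966 = 0.01888 arcsec = 18.88 mas.

18.9 mas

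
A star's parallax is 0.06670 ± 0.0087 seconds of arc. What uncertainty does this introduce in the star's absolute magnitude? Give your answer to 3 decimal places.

σ_M = 0.283 mag

M = m − 5 log₁₀ d + 5 = m + 5 log₁₀ p + 5, so ∂M/∂p = 5/(p ln 10).
σ_M = (5/ln 10) · (σ_p/p) = 2.1715 × 0.0087/0.06670 = 2.1715 × 0.13043 = 0.28323.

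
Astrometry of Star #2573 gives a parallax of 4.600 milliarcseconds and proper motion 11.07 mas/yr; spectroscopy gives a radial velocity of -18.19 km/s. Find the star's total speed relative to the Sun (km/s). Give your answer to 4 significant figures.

21.47 km/s

d = 1/p = 1/0.004600″ = 217.39 pc.
μ = 11.07 mas/yr = 0.01107 ″/yr.
v_t = 4.740 μ d = 4.740 × 0.01107 × 217.39 = 11.407 km/s.
v = √(v_r² + v_t²) = √((-18.19)² + 11.407²) = √460.996 = 21.471 km/s.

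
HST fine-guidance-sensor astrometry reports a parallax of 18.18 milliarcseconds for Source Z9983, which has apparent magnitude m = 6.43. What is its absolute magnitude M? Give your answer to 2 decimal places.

M = 2.73

d = 1/p = 1/0.01818″ = 55.006 pc.
m − M = 5 log₁₀(55.006) − 5 = 8.7021 − 5 = 3.7021.
M = m − (m − M) = 6.43 − 3.7021 = 2.73.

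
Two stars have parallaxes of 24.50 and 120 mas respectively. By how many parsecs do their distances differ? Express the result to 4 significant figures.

d_A = 1/0.02450″ = 40.816 pc; d_B = 1/0.1200″ = 8.3333 pc.
|d_B − d_A| = |8.3333 − 40.816| = 32.483 pc.

32.48 pc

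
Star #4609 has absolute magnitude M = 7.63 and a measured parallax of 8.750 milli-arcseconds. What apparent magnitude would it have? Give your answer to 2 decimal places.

m = 12.92

d = 1/p = 1/0.008750″ = 114.29 pc.
m − M = 5 log₁₀ d − 5 = 5 log₁₀(114.29) − 5 = 10.2900 − 5 = 5.2900.
m = M + (m − M) = 7.63 + 5.2900 = 12.92.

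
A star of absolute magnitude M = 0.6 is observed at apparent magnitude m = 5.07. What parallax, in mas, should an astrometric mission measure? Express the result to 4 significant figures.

12.76 mas

m − M = 5.07 − 0.6 = 4.47.
d = 10^((m−M)/5 + 1) = 10^1.894 = 78.343 pc.
p = 1/d = 1/78.343 = 0.012764 arcsec = 12.764 mas.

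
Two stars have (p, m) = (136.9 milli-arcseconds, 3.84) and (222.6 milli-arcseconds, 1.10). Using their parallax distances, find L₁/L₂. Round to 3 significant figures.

L₁/L₂ = 0.212

d₁ = 1/p₁ = 1/0.1369″ = 7.3046 pc; d₂ = 1/p₂ = 1/0.2226″ = 4.4924 pc.
M₁ = m₁ − 5 log₁₀ d₁ + 5 = 3.84 − 4.3180 + 5 = 4.5220.
M₂ = 1.10 − 3.2624 + 5 = 2.8376.
L₁/L₂ = 10^(0.4(M₂ − M₁)) = 10^(0.4 × (-1.6844)) = 10^(-0.67376) = 0.21195.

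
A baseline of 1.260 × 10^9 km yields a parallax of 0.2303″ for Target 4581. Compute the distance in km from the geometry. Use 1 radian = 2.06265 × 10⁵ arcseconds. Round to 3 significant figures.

θ = 0.2303″ = 0.2303/206265 = 1.1165 × 10^-6 rad.
d = B/θ = (1.260 × 10^9) / (1.1165 × 10^-6) = 1.1285 × 10^15 km.

1.13 × 10^15 km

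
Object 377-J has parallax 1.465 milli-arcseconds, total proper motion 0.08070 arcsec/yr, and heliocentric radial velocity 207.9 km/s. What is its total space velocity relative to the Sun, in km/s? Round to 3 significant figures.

334 km/s

d = 1/p = 1/0.001465″ = 682.59 pc.
v_t = 4.740 μ d = 4.740 × 0.08070 × 682.59 = 261.1 km/s.
v = √(v_r² + v_t²) = √(207.9² + 261.1²) = √111396 = 333.76 km/s.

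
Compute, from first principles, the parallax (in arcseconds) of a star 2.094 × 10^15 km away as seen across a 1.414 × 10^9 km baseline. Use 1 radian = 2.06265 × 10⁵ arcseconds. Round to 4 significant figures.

0.1393 arcsec

θ ≈ B/d = (1.414 × 10^9) / (2.094 × 10^15) = 6.7526 × 10^-7 rad.
In arcseconds: 6.7526 × 10^-7 × 206265 = 0.13928″.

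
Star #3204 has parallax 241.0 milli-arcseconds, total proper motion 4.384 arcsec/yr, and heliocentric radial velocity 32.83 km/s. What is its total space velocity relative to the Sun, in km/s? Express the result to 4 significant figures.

d = 1/p = 1/0.2410″ = 4.1494 pc.
v_t = 4.740 μ d = 4.740 × 4.384 × 4.1494 = 86.225 km/s.
v = √(v_r² + v_t²) = √(32.83² + 86.225²) = √8512.56 = 92.264 km/s.

92.26 km/s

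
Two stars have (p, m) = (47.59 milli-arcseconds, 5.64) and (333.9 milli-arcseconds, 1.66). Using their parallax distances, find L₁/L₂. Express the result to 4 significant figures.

d₁ = 1/p₁ = 1/0.04759″ = 21.013 pc; d₂ = 1/p₂ = 1/0.3339″ = 2.9949 pc.
M₁ = m₁ − 5 log₁₀ d₁ + 5 = 5.64 − 6.6124 + 5 = 4.0276.
M₂ = 1.66 − 2.3819 + 5 = 4.2781.
L₁/L₂ = 10^(0.4(M₂ − M₁)) = 10^(0.4 × 0.2505) = 10^0.10020 = 1.2595.

L₁/L₂ = 1.260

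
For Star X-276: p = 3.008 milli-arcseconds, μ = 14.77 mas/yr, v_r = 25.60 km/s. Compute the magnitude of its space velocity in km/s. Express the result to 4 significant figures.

d = 1/p = 1/0.003008″ = 332.45 pc.
μ = 14.77 mas/yr = 0.01477 ″/yr.
v_t = 4.740 μ d = 4.740 × 0.01477 × 332.45 = 23.275 km/s.
v = √(v_r² + v_t²) = √(25.60² + 23.275²) = √1197.09 = 34.599 km/s.

34.60 km/s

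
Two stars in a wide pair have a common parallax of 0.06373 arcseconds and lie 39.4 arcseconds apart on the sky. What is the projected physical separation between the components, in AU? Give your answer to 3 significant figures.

618 AU

d = 1/p = 1/0.06373″ = 15.691 pc.
At distance d (pc), an angle of θ arcsec spans θ·d AU: s = 39.4 × 15.691 = 618.23 AU.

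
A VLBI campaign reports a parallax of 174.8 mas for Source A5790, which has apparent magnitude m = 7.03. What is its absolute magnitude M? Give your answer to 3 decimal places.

M = 8.243

d = 1/p = 1/0.1748″ = 5.7208 pc.
m − M = 5 log₁₀(5.7208) − 5 = 3.7873 − 5 = -1.2127.
M = m − (m − M) = 7.03 − (-1.2127) = 8.243.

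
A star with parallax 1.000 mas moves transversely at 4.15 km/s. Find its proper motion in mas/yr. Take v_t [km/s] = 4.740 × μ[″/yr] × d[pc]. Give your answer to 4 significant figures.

d = 1/p = 1/0.001000″ = 1000 pc.
μ = v_t / (4.74 d) = 4.15 / (4.74 × 1000) = 4.15 / 4740 = 0.00087553 ″/yr = 0.87553 mas/yr.

0.8755 mas/yr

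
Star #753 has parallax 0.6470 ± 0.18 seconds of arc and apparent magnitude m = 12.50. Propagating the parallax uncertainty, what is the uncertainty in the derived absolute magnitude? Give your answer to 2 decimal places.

M = m − 5 log₁₀ d + 5 = m + 5 log₁₀ p + 5, so ∂M/∂p = 5/(p ln 10).
σ_M = (5/ln 10) · (σ_p/p) = 2.1715 × 0.18/0.6470 = 2.1715 × 0.27821 = 0.60413.

σ_M = 0.60 mag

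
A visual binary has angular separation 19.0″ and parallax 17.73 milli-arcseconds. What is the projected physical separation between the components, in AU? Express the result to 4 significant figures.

d = 1/p = 1/0.01773″ = 56.402 pc.
At distance d (pc), an angle of θ arcsec spans θ·d AU: s = 19.0 × 56.402 = 1071.6 AU.

1072 AU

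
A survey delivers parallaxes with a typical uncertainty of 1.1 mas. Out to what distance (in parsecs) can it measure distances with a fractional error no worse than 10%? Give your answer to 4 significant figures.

90.91 pc

σ_d/d = σ_p/p, so the condition is σ_p/p ≤ 0.10, i.e. p ≥ σ_p/0.10.
p_min = 1.1/0.10 = 11 mas = 0.011 arcsec.
d_max = 1/p_min = 1/0.011 = 90.909 pc.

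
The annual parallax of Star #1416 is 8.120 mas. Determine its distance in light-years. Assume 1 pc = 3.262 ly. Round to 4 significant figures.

p = 8.120 mas = 0.008120 arcsec.
d = 1/p = 1/0.008120 = 123.15 pc.
In light-years: 123.15 × 3.262 = 401.72 ly.

401.7 light years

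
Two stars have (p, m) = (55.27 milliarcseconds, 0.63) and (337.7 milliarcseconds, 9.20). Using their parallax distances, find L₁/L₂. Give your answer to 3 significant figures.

d₁ = 1/p₁ = 1/0.05527″ = 18.093 pc; d₂ = 1/p₂ = 1/0.3377″ = 2.9612 pc.
M₁ = m₁ − 5 log₁₀ d₁ + 5 = 0.63 − 6.2876 + 5 = -0.6576.
M₂ = 9.20 − 2.3573 + 5 = 11.8427.
L₁/L₂ = 10^(0.4(M₂ − M₁)) = 10^(0.4 × 12.5003) = 10^5.00012 = 1.0003 × 10^5.

L₁/L₂ = 100000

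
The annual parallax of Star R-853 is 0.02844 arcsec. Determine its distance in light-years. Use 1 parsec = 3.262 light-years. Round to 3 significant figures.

115 light years

d = 1/p = 1/0.02844 = 35.162 pc.
In light-years: 35.162 × 3.262 = 114.7 ly.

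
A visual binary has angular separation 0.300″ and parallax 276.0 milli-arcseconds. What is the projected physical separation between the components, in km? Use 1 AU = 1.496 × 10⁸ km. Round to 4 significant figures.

d = 1/p = 1/0.2760″ = 3.6232 pc.
At distance d (pc), an angle of θ arcsec spans θ·d AU: s = 0.300 × 3.6232 = 1.087 AU.
= 1.087 × 1.496 × 10⁸ km = 1.6262 × 10^8 km.

1.626 × 10^8 km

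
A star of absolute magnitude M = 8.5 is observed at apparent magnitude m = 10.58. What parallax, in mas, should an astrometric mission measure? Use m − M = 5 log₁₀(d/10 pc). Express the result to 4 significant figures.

m − M = 10.58 − 8.5 = 2.08.
d = 10^((m−M)/5 + 1) = 10^1.416 = 26.062 pc.
p = 1/d = 1/26.062 = 0.03837 arcsec = 38.37 mas.

38.37 mas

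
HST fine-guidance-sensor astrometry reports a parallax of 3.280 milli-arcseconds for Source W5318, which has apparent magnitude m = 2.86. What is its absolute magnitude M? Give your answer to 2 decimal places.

M = -4.56

d = 1/p = 1/0.003280″ = 304.88 pc.
m − M = 5 log₁₀(304.88) − 5 = 12.4206 − 5 = 7.4206.
M = m − (m − M) = 2.86 − 7.4206 = -4.56.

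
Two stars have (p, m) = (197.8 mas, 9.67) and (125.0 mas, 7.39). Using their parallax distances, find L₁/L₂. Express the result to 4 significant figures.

L₁/L₂ = 0.04891

d₁ = 1/p₁ = 1/0.1978″ = 5.0556 pc; d₂ = 1/p₂ = 1/0.1250″ = 8 pc.
M₁ = m₁ − 5 log₁₀ d₁ + 5 = 9.67 − 3.5189 + 5 = 11.1511.
M₂ = 7.39 − 4.5154 + 5 = 7.8746.
L₁/L₂ = 10^(0.4(M₂ − M₁)) = 10^(0.4 × (-3.2765)) = 10^(-1.31060) = 0.04891.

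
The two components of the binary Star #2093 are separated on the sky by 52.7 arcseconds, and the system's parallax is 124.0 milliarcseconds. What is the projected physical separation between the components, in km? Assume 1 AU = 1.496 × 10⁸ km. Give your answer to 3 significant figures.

d = 1/p = 1/0.1240″ = 8.0645 pc.
At distance d (pc), an angle of θ arcsec spans θ·d AU: s = 52.7 × 8.0645 = 425 AU.
= 425 × 1.496 × 10⁸ km = 6.3580 × 10^10 km.

6.36 × 10^10 km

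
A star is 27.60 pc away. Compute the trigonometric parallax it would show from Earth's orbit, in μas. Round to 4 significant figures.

p = 1/d = 1/27.6 = 0.036232 arcsec.
= 0.036232 × 10⁶ = 36232 μas.

36230 μas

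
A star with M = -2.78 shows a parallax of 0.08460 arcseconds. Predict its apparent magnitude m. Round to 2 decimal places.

m = -2.42

d = 1/p = 1/0.08460″ = 11.82 pc.
m − M = 5 log₁₀ d − 5 = 5 log₁₀(11.82) − 5 = 5.3631 − 5 = 0.3631.
m = M + (m − M) = -2.78 + 0.3631 = -2.42.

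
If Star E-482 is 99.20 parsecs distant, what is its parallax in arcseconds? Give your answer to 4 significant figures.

p = 1/d = 1/99.2 = 0.010081 arcsec.

0.01008 arcsec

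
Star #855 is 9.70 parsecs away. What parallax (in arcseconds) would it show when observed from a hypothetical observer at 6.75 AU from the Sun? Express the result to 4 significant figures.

0.6959 arcsec

p (arcsec) = B (AU) / d (pc).
p = 6.75 / 9.70 = 0.69588 arcsec.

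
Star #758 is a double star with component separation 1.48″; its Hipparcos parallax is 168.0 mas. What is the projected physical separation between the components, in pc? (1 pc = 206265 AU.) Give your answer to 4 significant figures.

4.271 × 10^-5 pc

d = 1/p = 1/0.1680″ = 5.9524 pc.
At distance d (pc), an angle of θ arcsec spans θ·d AU: s = 1.48 × 5.9524 = 8.8096 AU.
= 8.8096 / 206265 = 4.2710 × 10^-5 pc.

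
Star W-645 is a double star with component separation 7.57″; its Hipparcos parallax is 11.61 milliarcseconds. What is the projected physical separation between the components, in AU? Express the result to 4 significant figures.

d = 1/p = 1/0.01161″ = 86.133 pc.
At distance d (pc), an angle of θ arcsec spans θ·d AU: s = 7.57 × 86.133 = 652.03 AU.

652.0 AU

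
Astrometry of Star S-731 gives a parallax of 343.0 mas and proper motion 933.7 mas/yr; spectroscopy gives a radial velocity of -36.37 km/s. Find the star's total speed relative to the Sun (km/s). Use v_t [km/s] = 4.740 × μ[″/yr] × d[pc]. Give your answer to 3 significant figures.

d = 1/p = 1/0.3430″ = 2.9155 pc.
μ = 933.7 mas/yr = 0.9337 ″/yr.
v_t = 4.740 μ d = 4.740 × 0.9337 × 2.9155 = 12.903 km/s.
v = √(v_r² + v_t²) = √((-36.37)² + 12.903²) = √1489.26 = 38.591 km/s.

38.6 km/s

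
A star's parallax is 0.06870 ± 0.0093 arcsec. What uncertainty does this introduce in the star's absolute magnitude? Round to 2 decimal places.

M = m − 5 log₁₀ d + 5 = m + 5 log₁₀ p + 5, so ∂M/∂p = 5/(p ln 10).
σ_M = (5/ln 10) · (σ_p/p) = 2.1715 × 0.0093/0.06870 = 2.1715 × 0.13537 = 0.29396.

σ_M = 0.29 mag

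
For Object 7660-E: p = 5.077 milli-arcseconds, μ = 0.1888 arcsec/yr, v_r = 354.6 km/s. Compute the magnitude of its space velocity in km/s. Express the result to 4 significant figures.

396.0 km/s

d = 1/p = 1/0.005077″ = 196.97 pc.
v_t = 4.740 μ d = 4.740 × 0.1888 × 196.97 = 176.27 km/s.
v = √(v_r² + v_t²) = √(354.6² + 176.27²) = √156812 = 395.99 km/s.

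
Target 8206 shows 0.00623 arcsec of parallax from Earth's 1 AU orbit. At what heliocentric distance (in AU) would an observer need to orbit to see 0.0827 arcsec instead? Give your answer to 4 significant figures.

13.27 AU

Parallax scales linearly with baseline: p ∝ B, so B = p_target / p_Earth × 1 AU.
B = 0.0827 / 0.00623 = 13.274 AU.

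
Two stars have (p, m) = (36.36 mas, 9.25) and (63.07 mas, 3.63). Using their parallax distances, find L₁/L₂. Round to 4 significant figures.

d₁ = 1/p₁ = 1/0.03636″ = 27.503 pc; d₂ = 1/p₂ = 1/0.06307″ = 15.855 pc.
M₁ = m₁ − 5 log₁₀ d₁ + 5 = 9.25 − 7.1969 + 5 = 7.0531.
M₂ = 3.63 − 6.0008 + 5 = 2.6292.
L₁/L₂ = 10^(0.4(M₂ − M₁)) = 10^(0.4 × (-4.4239)) = 10^(-1.76956) = 0.017.

L₁/L₂ = 0.01700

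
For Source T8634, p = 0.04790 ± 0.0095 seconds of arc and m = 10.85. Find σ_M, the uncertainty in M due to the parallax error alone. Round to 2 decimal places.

M = m − 5 log₁₀ d + 5 = m + 5 log₁₀ p + 5, so ∂M/∂p = 5/(p ln 10).
σ_M = (5/ln 10) · (σ_p/p) = 2.1715 × 0.0095/0.04790 = 2.1715 × 0.19833 = 0.43067.

σ_M = 0.43 mag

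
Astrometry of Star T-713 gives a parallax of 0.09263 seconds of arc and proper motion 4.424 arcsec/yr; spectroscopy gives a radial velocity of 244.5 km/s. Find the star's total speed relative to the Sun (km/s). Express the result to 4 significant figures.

333.2 km/s

d = 1/p = 1/0.09263″ = 10.796 pc.
v_t = 4.740 μ d = 4.740 × 4.424 × 10.796 = 226.39 km/s.
v = √(v_r² + v_t²) = √(244.5² + 226.39²) = √111033 = 333.22 km/s.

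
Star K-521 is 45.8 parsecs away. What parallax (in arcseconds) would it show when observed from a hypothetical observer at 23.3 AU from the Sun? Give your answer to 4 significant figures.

0.5087 arcsec

p (arcsec) = B (AU) / d (pc).
p = 23.3 / 45.8 = 0.50873 arcsec.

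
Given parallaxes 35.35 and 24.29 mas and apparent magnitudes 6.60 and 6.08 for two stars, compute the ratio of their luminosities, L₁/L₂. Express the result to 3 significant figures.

L₁/L₂ = 0.292

d₁ = 1/p₁ = 1/0.03535″ = 28.289 pc; d₂ = 1/p₂ = 1/0.02429″ = 41.169 pc.
M₁ = m₁ − 5 log₁₀ d₁ + 5 = 6.60 − 7.2581 + 5 = 4.3419.
M₂ = 6.08 − 8.0729 + 5 = 3.0071.
L₁/L₂ = 10^(0.4(M₂ − M₁)) = 10^(0.4 × (-1.3348)) = 10^(-0.53392) = 0.29247.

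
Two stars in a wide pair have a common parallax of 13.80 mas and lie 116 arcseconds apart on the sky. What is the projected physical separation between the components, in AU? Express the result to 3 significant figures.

d = 1/p = 1/0.01380″ = 72.464 pc.
At distance d (pc), an angle of θ arcsec spans θ·d AU: s = 116 × 72.464 = 8405.8 AU.

8410 AU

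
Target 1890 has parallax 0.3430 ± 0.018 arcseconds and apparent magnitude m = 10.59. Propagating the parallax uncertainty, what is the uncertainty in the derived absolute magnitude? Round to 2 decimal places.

M = m − 5 log₁₀ d + 5 = m + 5 log₁₀ p + 5, so ∂M/∂p = 5/(p ln 10).
σ_M = (5/ln 10) · (σ_p/p) = 2.1715 × 0.018/0.3430 = 2.1715 × 0.052478 = 0.11396.

σ_M = 0.11 mag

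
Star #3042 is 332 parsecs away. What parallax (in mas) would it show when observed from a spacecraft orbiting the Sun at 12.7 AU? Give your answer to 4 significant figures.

p (arcsec) = B (AU) / d (pc).
p = 12.7 / 332 = 0.038253 arcsec = 38.253 mas.

38.25 mas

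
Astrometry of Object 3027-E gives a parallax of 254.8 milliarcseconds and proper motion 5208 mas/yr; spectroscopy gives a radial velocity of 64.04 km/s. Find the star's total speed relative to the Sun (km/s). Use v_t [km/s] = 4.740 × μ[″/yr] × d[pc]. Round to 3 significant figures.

116 km/s

d = 1/p = 1/0.2548″ = 3.9246 pc.
μ = 5208 mas/yr = 5.208 ″/yr.
v_t = 4.740 μ d = 4.740 × 5.208 × 3.9246 = 96.882 km/s.
v = √(v_r² + v_t²) = √(64.04² + 96.882²) = √13487.2 = 116.13 km/s.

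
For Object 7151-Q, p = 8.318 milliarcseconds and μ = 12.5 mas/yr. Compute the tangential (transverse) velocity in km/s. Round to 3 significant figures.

7.12 km/s

d = 1/p = 1/0.008318″ = 120.22 pc.
μ = 12.5 mas/yr = 0.0125 ″/yr.
v_t = 4.74 × μ × d = 4.74 × 0.0125 × 120.22 = 7.123 km/s.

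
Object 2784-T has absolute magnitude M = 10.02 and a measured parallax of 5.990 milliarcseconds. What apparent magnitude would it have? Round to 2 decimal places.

d = 1/p = 1/0.005990″ = 166.94 pc.
m − M = 5 log₁₀ d − 5 = 5 log₁₀(166.94) − 5 = 11.1128 − 5 = 6.1128.
m = M + (m − M) = 10.02 + 6.1128 = 16.13.

m = 16.13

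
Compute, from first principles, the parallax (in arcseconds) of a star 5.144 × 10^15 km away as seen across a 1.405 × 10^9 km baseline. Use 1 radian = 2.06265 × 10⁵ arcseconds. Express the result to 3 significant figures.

0.0563 arcsec

θ ≈ B/d = (1.405 × 10^9) / (5.144 × 10^15) = 2.7313 × 10^-7 rad.
In arcseconds: 2.7313 × 10^-7 × 206265 = 0.056337″.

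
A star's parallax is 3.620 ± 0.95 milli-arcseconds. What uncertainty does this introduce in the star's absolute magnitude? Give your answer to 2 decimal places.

M = m − 5 log₁₀ d + 5 = m + 5 log₁₀ p + 5, so ∂M/∂p = 5/(p ln 10).
σ_M = (5/ln 10) · (σ_p/p) = 2.1715 × 0.95/3.620 = 2.1715 × 0.26243 = 0.56987.

σ_M = 0.57 mag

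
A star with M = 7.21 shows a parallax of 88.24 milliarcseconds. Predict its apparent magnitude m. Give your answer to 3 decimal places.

d = 1/p = 1/0.08824″ = 11.333 pc.
m − M = 5 log₁₀ d − 5 = 5 log₁₀(11.333) − 5 = 5.2717 − 5 = 0.2717.
m = M + (m − M) = 7.21 + 0.2717 = 7.482.

m = 7.482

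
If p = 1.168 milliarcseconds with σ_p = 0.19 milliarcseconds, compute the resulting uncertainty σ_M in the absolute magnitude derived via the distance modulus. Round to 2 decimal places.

σ_M = 0.35 mag

M = m − 5 log₁₀ d + 5 = m + 5 log₁₀ p + 5, so ∂M/∂p = 5/(p ln 10).
σ_M = (5/ln 10) · (σ_p/p) = 2.1715 × 0.19/1.168 = 2.1715 × 0.16267 = 0.35324.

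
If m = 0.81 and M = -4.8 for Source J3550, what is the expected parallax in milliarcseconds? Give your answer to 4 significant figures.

m − M = 0.81 − (-4.8) = 5.61.
d = 10^((m−M)/5 + 1) = 10^2.122 = 132.43 pc.
p = 1/d = 1/132.43 = 0.0075512 arcsec = 7.5512 mas.

7.551 mas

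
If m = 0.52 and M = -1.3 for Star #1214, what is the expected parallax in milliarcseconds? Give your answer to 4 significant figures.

m − M = 0.52 − (-1.3) = 1.82.
d = 10^((m−M)/5 + 1) = 10^1.364 = 23.121 pc.
p = 1/d = 1/23.121 = 0.043251 arcsec = 43.251 mas.

43.25 mas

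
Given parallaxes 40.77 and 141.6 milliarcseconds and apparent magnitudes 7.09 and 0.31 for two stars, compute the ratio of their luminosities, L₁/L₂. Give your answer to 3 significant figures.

L₁/L₂ = 0.0234

d₁ = 1/p₁ = 1/0.04077″ = 24.528 pc; d₂ = 1/p₂ = 1/0.1416″ = 7.0621 pc.
M₁ = m₁ − 5 log₁₀ d₁ + 5 = 7.09 − 6.9483 + 5 = 5.1417.
M₂ = 0.31 − 4.2447 + 5 = 1.0653.
L₁/L₂ = 10^(0.4(M₂ − M₁)) = 10^(0.4 × (-4.0764)) = 10^(-1.63056) = 0.023412.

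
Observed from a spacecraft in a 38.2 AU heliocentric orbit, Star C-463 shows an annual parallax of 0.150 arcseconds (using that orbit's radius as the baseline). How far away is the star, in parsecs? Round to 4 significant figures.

254.7 pc

With baseline B (in AU) and parallax p (in arcsec), d = B/p parsecs.
d = 38.2 / 0.150 = 254.67 pc.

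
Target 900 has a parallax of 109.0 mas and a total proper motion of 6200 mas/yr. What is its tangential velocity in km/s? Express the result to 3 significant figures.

d = 1/p = 1/0.1090″ = 9.1743 pc.
μ = 6200 mas/yr = 6.20 ″/yr.
v_t = 4.74 × μ × d = 4.74 × 6.20 × 9.1743 = 269.61 km/s.

270 km/s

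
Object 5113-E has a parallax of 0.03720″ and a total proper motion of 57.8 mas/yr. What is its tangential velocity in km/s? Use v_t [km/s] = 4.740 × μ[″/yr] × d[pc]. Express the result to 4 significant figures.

d = 1/p = 1/0.03720″ = 26.882 pc.
μ = 57.8 mas/yr = 0.0578 ″/yr.
v_t = 4.74 × μ × d = 4.74 × 0.0578 × 26.882 = 7.3649 km/s.

7.365 km/s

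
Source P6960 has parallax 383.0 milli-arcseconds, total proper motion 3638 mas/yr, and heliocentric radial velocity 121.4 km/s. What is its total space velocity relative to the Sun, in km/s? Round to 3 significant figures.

129 km/s

d = 1/p = 1/0.3830″ = 2.611 pc.
μ = 3638 mas/yr = 3.638 ″/yr.
v_t = 4.740 μ d = 4.740 × 3.638 × 2.611 = 45.024 km/s.
v = √(v_r² + v_t²) = √(121.4² + 45.024²) = √16765.1 = 129.48 km/s.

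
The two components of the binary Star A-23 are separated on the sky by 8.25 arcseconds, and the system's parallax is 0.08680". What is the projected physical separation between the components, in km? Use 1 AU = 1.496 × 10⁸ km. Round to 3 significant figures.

d = 1/p = 1/0.08680″ = 11.521 pc.
At distance d (pc), an angle of θ arcsec spans θ·d AU: s = 8.25 × 11.521 = 95.048 AU.
= 95.048 × 1.496 × 10⁸ km = 1.4219 × 10^10 km.

1.42 × 10^10 km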